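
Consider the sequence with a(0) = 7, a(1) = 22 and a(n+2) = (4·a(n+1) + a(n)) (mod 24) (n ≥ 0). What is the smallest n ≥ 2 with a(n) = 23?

Computing terms: a(0) = 7; a(1) = 22; a(2) = 23; a(3) = 18; a(4) = 23; a(5) = 14; a(6) = 7; a(7) = 18; a(8) = 7; a(9) = 22.
The sequence repeats with period 8.
The value 23 first appears (with n ≥ 2) at a(2).

2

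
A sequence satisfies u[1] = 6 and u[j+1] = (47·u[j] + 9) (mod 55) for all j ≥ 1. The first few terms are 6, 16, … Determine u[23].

46

u[1] = 6,  u[2] = 16,  u[3] = 46,  u[4] = 26,  u[5] = 21,  u[6] = 6.
Since u[6] = u[1] = 6, the sequence is periodic with period 5.
(23 - 1) mod 5 = 2, so u[23] = u[3] = 46.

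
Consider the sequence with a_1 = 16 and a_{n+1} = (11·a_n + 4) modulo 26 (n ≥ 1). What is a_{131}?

18

a_1 = 16, a_2 = 24, a_3 = 8, a_4 = 14, a_5 = 2, a_6 = 0, a_7 = 4, a_8 = 22, a_9 = 12, a_{10} = 6, a_{11} = 18, a_{12} = 20, a_{13} = 16.
The sequence repeats with period 12.
(131 - 1) mod 12 = 10, so a_{131} = a_{11} = 18.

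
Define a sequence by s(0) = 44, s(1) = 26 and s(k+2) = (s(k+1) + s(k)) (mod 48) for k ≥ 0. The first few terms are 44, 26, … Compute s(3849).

Computing terms: s(0) = 44,  s(1) = 26,  s(2) = 22,  s(3) = 0,  s(4) = 22,  s(5) = 22,  s(6) = 44,  s(7) = 18,  s(8) = 14,  s(9) = 32,  s(10) = 46,  s(11) = 30,  s(12) = 28,  s(13) = 10,  s(14) = 38,  s(15) = 0,  s(16) = 38,  s(17) = 38,  s(18) = 28,  s(19) = 18,  s(20) = 46,  s(21) = 16,  s(22) = 14,  s(23) = 30,  s(24) = 44,  s(25) = 26.
Since (s(24), s(25)) = (s(0), s(1)) = (44, 26) (two consecutive terms determine the rest), the sequence is periodic with period 24.
So s(3849) = s(0 + ((3849-0) mod 24)) = s(9) = 32.

32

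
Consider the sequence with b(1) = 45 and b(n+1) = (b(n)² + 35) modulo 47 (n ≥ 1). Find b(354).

13

Computing terms: b(1) = 45,  b(2) = 39,  b(3) = 5,  b(4) = 13,  b(5) = 16,  b(6) = 9,  b(7) = 22,  b(8) = 2,  b(9) = 39.
Since b(9) = b(2) = 39, the sequence is eventually periodic: after a pre-period of length 1 it cycles with period 7.
For n ≥ 2, b(n) depends only on (n - 2) mod 7. (354 - 2) mod 7 = 2, so b(354) = b(4) = 13.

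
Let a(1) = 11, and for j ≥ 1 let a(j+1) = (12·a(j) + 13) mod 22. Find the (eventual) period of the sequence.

Listing terms: a(1) = 11,  a(2) = 13,  a(3) = 15,  a(4) = 17,  a(5) = 19,  a(6) = 21,  a(7) = 1,  a(8) = 3,  a(9) = 5,  a(10) = 7,  a(11) = 9,  a(12) = 11.
The sequence repeats with period 11.

11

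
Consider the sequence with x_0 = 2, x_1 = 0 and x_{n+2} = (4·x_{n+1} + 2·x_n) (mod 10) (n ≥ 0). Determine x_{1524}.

2

Listing terms: x_0 = 2, x_1 = 0, x_2 = 4, x_3 = 6, x_4 = 2, x_5 = 0.
The sequence repeats with period 4.
So x_{1524} = x_{0 + ((1524-0) mod 4)} = x_0 = 2.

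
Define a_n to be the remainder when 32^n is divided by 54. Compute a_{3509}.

38

Computing terms: a_0 = 1,  a_1 = 32,  a_2 = 52,  a_3 = 44,  a_4 = 4,  a_5 = 20,  a_6 = 46,  a_7 = 14,  a_8 = 16,  a_9 = 26,  a_{10} = 22,  a_{11} = 2,  a_{12} = 10,  a_{13} = 50,  a_{14} = 34,  a_{15} = 8,  a_{16} = 40,  a_{17} = 38,  a_{18} = 28,  a_{19} = 32.
Since a_{19} = a_1 = 32, the sequence is eventually periodic: after a pre-period of length 1 it cycles with period 18.
For n ≥ 1, a_n depends only on (n - 1) mod 18. (3509 - 1) mod 18 = 16, so a_{3509} = a_{17} = 38.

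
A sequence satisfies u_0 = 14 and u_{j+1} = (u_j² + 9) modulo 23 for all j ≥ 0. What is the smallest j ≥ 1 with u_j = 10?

u_0 = 14, u_1 = 21, u_2 = 13, u_3 = 17, u_4 = 22, u_5 = 10, u_6 = 17.
Since u_6 = u_3 = 17, the sequence is eventually periodic: after a pre-period of length 3 it cycles with period 3.
The value 10 first appears (with j ≥ 1) at u_5.

5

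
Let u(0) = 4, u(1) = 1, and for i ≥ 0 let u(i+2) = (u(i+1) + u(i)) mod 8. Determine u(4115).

Listing terms: u(0) = 4; u(1) = 1; u(2) = 5; u(3) = 6; u(4) = 3; u(5) = 1; u(6) = 4; u(7) = 5; u(8) = 1; u(9) = 6; u(10) = 7; u(11) = 5; u(12) = 4; u(13) = 1.
Since (u(12), u(13)) = (u(0), u(1)) = (4, 1) (two consecutive terms determine the rest), the sequence is periodic with period 12.
(4115 - 0) mod 12 = 11, so u(4115) = u(11) = 5.

5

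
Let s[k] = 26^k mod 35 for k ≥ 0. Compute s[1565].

We have s[0] = 1, s[1] = 26, s[2] = 11, s[3] = 6, s[4] = 16, s[5] = 31, s[6] = 1.
The sequence repeats with period 6.
(1565 - 0) mod 6 = 5, so s[1565] = s[5] = 31.

31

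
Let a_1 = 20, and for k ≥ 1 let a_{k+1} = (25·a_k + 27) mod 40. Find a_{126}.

27

a_1 = 20,  a_2 = 7,  a_3 = 2,  a_4 = 37,  a_5 = 32,  a_6 = 27,  a_7 = 22,  a_8 = 17,  a_9 = 12,  a_{10} = 7.
Since a_{10} = a_2 = 7, the sequence is eventually periodic: after a pre-period of length 1 it cycles with period 8.
For k ≥ 2, a_k depends only on (k - 2) mod 8. (126 - 2) mod 8 = 4, so a_{126} = a_6 = 27.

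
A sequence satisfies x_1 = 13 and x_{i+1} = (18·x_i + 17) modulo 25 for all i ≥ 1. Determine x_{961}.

13

Computing terms: x_1 = 13,  x_2 = 1,  x_3 = 10,  x_4 = 22,  x_5 = 13.
Since x_5 = x_1 = 13, the sequence is periodic with period 4.
So x_{961} = x_{1 + ((961-1) mod 4)} = x_1 = 13.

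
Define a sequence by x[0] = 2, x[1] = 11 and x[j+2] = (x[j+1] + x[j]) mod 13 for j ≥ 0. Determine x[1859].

10

Computing terms: x[0] = 2, x[1] = 11, x[2] = 0, x[3] = 11, x[4] = 11, x[5] = 9, x[6] = 7, x[7] = 3, x[8] = 10, x[9] = 0, x[10] = 10, x[11] = 10, x[12] = 7, x[13] = 4, x[14] = 11, x[15] = 2, x[16] = 0, x[17] = 2, x[18] = 2, x[19] = 4, x[20] = 6, x[21] = 10, x[22] = 3, x[23] = 0, x[24] = 3, x[25] = 3, x[26] = 6, x[27] = 9, x[28] = 2, x[29] = 11.
Since (x[28], x[29]) = (x[0], x[1]) = (2, 11) (two consecutive terms determine the rest), the sequence is periodic with period 28.
(1859 - 0) mod 28 = 11, so x[1859] = x[11] = 10.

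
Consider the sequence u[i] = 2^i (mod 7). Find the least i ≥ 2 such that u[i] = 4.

Computing terms: u[1] = 2, u[2] = 4, u[3] = 1, u[4] = 2.
Since u[4] = u[1] = 2, the sequence is periodic with period 3.
The value 4 first appears (with i ≥ 2) at u[2].

2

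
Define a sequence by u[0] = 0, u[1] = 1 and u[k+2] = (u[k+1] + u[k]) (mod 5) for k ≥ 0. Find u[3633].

3

Computing terms: u[0] = 0, u[1] = 1, u[2] = 1, u[3] = 2, u[4] = 3, u[5] = 0, u[6] = 3, u[7] = 3, u[8] = 1, u[9] = 4, u[10] = 0, u[11] = 4, u[12] = 4, u[13] = 3, u[14] = 2, u[15] = 0, u[16] = 2, u[17] = 2, u[18] = 4, u[19] = 1, u[20] = 0, u[21] = 1.
The sequence repeats with period 20.
So u[3633] = u[0 + ((3633-0) mod 20)] = u[13] = 3.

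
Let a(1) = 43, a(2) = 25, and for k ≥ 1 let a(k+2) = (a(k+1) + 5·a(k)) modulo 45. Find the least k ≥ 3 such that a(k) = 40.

8

Listing terms: a(1) = 43,  a(2) = 25,  a(3) = 15,  a(4) = 5,  a(5) = 35,  a(6) = 15,  a(7) = 10,  a(8) = 40,  a(9) = 0,  a(10) = 20,  a(11) = 20,  a(12) = 30,  a(13) = 40,  a(14) = 10,  a(15) = 30,  a(16) = 35,  a(17) = 5,  a(18) = 0,  a(19) = 25,  a(20) = 25,  a(21) = 15.
Since (a(20), a(21)) = (a(2), a(3)) = (25, 15) (two consecutive terms determine the rest), the sequence is eventually periodic: after a pre-period of length 1 it cycles with period 18.
The value 40 first appears (with k ≥ 3) at a(8).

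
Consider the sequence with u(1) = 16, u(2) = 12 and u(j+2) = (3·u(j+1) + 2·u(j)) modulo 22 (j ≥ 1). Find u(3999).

Computing terms: u(1) = 16, u(2) = 12, u(3) = 2, u(4) = 8, u(5) = 6, u(6) = 12, u(7) = 4, u(8) = 14, u(9) = 6, u(10) = 2, u(11) = 18, u(12) = 14, u(13) = 12, u(14) = 20, u(15) = 18, u(16) = 6, u(17) = 10, u(18) = 20, u(19) = 14, u(20) = 16, u(21) = 10, u(22) = 18, u(23) = 8, u(24) = 16, u(25) = 20, u(26) = 4, u(27) = 8, u(28) = 10, u(29) = 2, u(30) = 4, u(31) = 16, u(32) = 12.
Since (u(31), u(32)) = (u(1), u(2)) = (16, 12) (two consecutive terms determine the rest), the sequence is periodic with period 30.
(3999 - 1) mod 30 = 8, so u(3999) = u(9) = 6.

6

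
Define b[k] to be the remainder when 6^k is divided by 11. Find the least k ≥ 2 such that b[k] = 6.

11

b[1] = 6; b[2] = 3; b[3] = 7; b[4] = 9; b[5] = 10; b[6] = 5; b[7] = 8; b[8] = 4; b[9] = 2; b[10] = 1; b[11] = 6.
The sequence repeats with period 10.
The value 6 next appears (with k ≥ 2) at b[11].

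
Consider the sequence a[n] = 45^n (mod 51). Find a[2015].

48

Listing terms: a[1] = 45, a[2] = 36, a[3] = 39, a[4] = 21, a[5] = 27, a[6] = 42, a[7] = 3, a[8] = 33, a[9] = 6, a[10] = 15, a[11] = 12, a[12] = 30, a[13] = 24, a[14] = 9, a[15] = 48, a[16] = 18, a[17] = 45.
Since a[17] = a[1] = 45, the sequence is periodic with period 16.
So a[2015] = a[1 + ((2015-1) mod 16)] = a[15] = 48.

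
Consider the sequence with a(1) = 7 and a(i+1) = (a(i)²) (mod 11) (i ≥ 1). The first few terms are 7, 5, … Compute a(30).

5

a(1) = 7, a(2) = 5, a(3) = 3, a(4) = 9, a(5) = 4, a(6) = 5.
Since a(6) = a(2) = 5, the sequence is eventually periodic: after a pre-period of length 1 it cycles with period 4.
For i ≥ 2, a(i) depends only on (i - 2) mod 4. (30 - 2) mod 4 = 0, so a(30) = a(2) = 5.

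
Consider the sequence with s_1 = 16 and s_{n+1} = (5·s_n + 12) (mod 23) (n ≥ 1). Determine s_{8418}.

5

Listing terms: s_1 = 16,  s_2 = 0,  s_3 = 12,  s_4 = 3,  s_5 = 4,  s_6 = 9,  s_7 = 11,  s_8 = 21,  s_9 = 2,  s_{10} = 22,  s_{11} = 7,  s_{12} = 1,  s_{13} = 17,  s_{14} = 5,  s_{15} = 14,  s_{16} = 13,  s_{17} = 8,  s_{18} = 6,  s_{19} = 19,  s_{20} = 15,  s_{21} = 18,  s_{22} = 10,  s_{23} = 16.
Since s_{23} = s_1 = 16, the sequence is periodic with period 22.
So s_{8418} = s_{1 + ((8418-1) mod 22)} = s_{14} = 5.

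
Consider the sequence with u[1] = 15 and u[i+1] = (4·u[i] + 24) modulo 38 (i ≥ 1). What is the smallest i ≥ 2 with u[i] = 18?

Computing terms: u[1] = 15,  u[2] = 8,  u[3] = 18,  u[4] = 20,  u[5] = 28,  u[6] = 22,  u[7] = 36,  u[8] = 16,  u[9] = 12,  u[10] = 34,  u[11] = 8.
Since u[11] = u[2] = 8, the sequence is eventually periodic: after a pre-period of length 1 it cycles with period 9.
The value 18 first appears (with i ≥ 2) at u[3].

3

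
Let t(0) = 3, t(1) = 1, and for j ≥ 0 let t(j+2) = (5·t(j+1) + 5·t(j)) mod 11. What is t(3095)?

9

We have t(0) = 3,  t(1) = 1,  t(2) = 9,  t(3) = 6,  t(4) = 9,  t(5) = 9,  t(6) = 2,  t(7) = 0,  t(8) = 10,  t(9) = 6,  t(10) = 3,  t(11) = 1.
Since (t(10), t(11)) = (t(0), t(1)) = (3, 1) (two consecutive terms determine the rest), the sequence is periodic with period 10.
So t(3095) = t(0 + ((3095-0) mod 10)) = t(5) = 9.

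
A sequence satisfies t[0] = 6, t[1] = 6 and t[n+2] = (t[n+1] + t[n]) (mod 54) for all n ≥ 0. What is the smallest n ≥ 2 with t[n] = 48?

5

Computing terms: t[0] = 6, t[1] = 6, t[2] = 12, t[3] = 18, t[4] = 30, t[5] = 48, t[6] = 24, t[7] = 18, t[8] = 42, t[9] = 6, t[10] = 48, t[11] = 0, t[12] = 48, t[13] = 48, t[14] = 42, t[15] = 36, t[16] = 24, t[17] = 6, t[18] = 30, t[19] = 36, t[20] = 12, t[21] = 48, t[22] = 6, t[23] = 0, t[24] = 6, t[25] = 6.
The sequence repeats with period 24.
The value 48 first appears (with n ≥ 2) at t[5].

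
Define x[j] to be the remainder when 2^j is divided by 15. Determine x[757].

Listing terms: x[0] = 1,  x[1] = 2,  x[2] = 4,  x[3] = 8,  x[4] = 1.
The sequence repeats with period 4.
(757 - 0) mod 4 = 1, so x[757] = x[1] = 2.

2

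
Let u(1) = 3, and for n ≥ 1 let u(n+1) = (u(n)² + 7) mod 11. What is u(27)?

10

Computing terms: u(1) = 3; u(2) = 5; u(3) = 10; u(4) = 8; u(5) = 5.
Since u(5) = u(2) = 5, the sequence is eventually periodic: after a pre-period of length 1 it cycles with period 3.
For n ≥ 2, u(n) depends only on (n - 2) mod 3. (27 - 2) mod 3 = 1, so u(27) = u(3) = 10.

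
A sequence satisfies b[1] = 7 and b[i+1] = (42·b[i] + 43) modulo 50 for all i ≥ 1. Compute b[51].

47

Computing terms: b[1] = 7; b[2] = 37; b[3] = 47; b[4] = 17; b[5] = 7.
Since b[5] = b[1] = 7, the sequence is periodic with period 4.
So b[51] = b[1 + ((51-1) mod 4)] = b[3] = 47.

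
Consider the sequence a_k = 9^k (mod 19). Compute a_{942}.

Listing terms: a_1 = 9,  a_2 = 5,  a_3 = 7,  a_4 = 6,  a_5 = 16,  a_6 = 11,  a_7 = 4,  a_8 = 17,  a_9 = 1,  a_{10} = 9.
Since a_{10} = a_1 = 9, the sequence is periodic with period 9.
So a_{942} = a_{1 + ((942-1) mod 9)} = a_6 = 11.

11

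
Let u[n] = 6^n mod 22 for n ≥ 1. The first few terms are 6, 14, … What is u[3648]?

Listing terms: u[1] = 6; u[2] = 14; u[3] = 18; u[4] = 20; u[5] = 10; u[6] = 16; u[7] = 8; u[8] = 4; u[9] = 2; u[10] = 12; u[11] = 6.
The sequence repeats with period 10.
So u[3648] = u[1 + ((3648-1) mod 10)] = u[8] = 4.

4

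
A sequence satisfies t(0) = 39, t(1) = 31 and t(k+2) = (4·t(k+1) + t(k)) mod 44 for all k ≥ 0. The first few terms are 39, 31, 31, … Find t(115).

Listing terms: t(0) = 39, t(1) = 31, t(2) = 31, t(3) = 23, t(4) = 35, t(5) = 31, t(6) = 27, t(7) = 7, t(8) = 11, t(9) = 7, t(10) = 39, t(11) = 31.
Since (t(10), t(11)) = (t(0), t(1)) = (39, 31) (two consecutive terms determine the rest), the sequence is periodic with period 10.
(115 - 0) mod 10 = 5, so t(115) = t(5) = 31.

31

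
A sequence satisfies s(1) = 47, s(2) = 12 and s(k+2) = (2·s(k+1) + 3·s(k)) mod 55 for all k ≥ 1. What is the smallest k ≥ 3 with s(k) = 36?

4

We have s(1) = 47, s(2) = 12, s(3) = 0, s(4) = 36, s(5) = 17, s(6) = 32, s(7) = 5, s(8) = 51, s(9) = 7, s(10) = 2, s(11) = 25, s(12) = 1, s(13) = 22, s(14) = 47, s(15) = 50, s(16) = 21, s(17) = 27, s(18) = 7, s(19) = 40, s(20) = 46, s(21) = 47, s(22) = 12.
The sequence repeats with period 20.
The value 36 first appears (with k ≥ 3) at s(4).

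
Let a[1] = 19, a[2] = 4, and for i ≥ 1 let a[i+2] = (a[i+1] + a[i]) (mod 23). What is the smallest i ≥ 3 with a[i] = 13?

13

Computing terms: a[1] = 19, a[2] = 4, a[3] = 0, a[4] = 4, a[5] = 4, a[6] = 8, a[7] = 12, a[8] = 20, a[9] = 9, a[10] = 6, a[11] = 15, a[12] = 21, a[13] = 13, a[14] = 11, a[15] = 1, a[16] = 12, a[17] = 13, a[18] = 2, a[19] = 15, a[20] = 17, a[21] = 9, a[22] = 3, a[23] = 12, a[24] = 15, a[25] = 4, a[26] = 19, a[27] = 0, a[28] = 19, a[29] = 19, a[30] = 15, a[31] = 11, a[32] = 3, a[33] = 14, a[34] = 17, a[35] = 8, a[36] = 2, a[37] = 10, a[38] = 12, a[39] = 22, a[40] = 11, a[41] = 10, a[42] = 21, a[43] = 8, a[44] = 6, a[45] = 14, a[46] = 20, a[47] = 11, a[48] = 8, a[49] = 19, a[50] = 4.
Since (a[49], a[50]) = (a[1], a[2]) = (19, 4) (two consecutive terms determine the rest), the sequence is periodic with period 48.
The value 13 first appears (with i ≥ 3) at a[13].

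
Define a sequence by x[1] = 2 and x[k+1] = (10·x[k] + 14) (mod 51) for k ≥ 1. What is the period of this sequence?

We have x[1] = 2, x[2] = 34, x[3] = 48, x[4] = 35, x[5] = 7, x[6] = 33, x[7] = 38, x[8] = 37, x[9] = 27, x[10] = 29, x[11] = 49, x[12] = 45, x[13] = 5, x[14] = 13, x[15] = 42, x[16] = 26, x[17] = 19, x[18] = 0, x[19] = 14, x[20] = 1, x[21] = 24, x[22] = 50, x[23] = 4, x[24] = 3, x[25] = 44, x[26] = 46, x[27] = 15, x[28] = 11, x[29] = 22, x[30] = 30, x[31] = 8, x[32] = 43, x[33] = 36, x[34] = 17, x[35] = 31, x[36] = 18, x[37] = 41, x[38] = 16, x[39] = 21, x[40] = 20, x[41] = 10, x[42] = 12, x[43] = 32, x[44] = 28, x[45] = 39, x[46] = 47, x[47] = 25, x[48] = 9, x[49] = 2.
The sequence repeats with period 48.

48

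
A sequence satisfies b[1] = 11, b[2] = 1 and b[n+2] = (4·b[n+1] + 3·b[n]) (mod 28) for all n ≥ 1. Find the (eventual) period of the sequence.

12

Computing terms: b[1] = 11; b[2] = 1; b[3] = 9; b[4] = 11; b[5] = 15; b[6] = 9; b[7] = 25; b[8] = 15; b[9] = 23; b[10] = 25; b[11] = 1; b[12] = 23; b[13] = 11; b[14] = 1.
Since (b[13], b[14]) = (b[1], b[2]) = (11, 1) (two consecutive terms determine the rest), the sequence is periodic with period 12.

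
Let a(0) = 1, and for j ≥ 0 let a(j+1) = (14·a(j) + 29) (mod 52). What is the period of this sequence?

Computing terms: a(0) = 1; a(1) = 43; a(2) = 7; a(3) = 23; a(4) = 39; a(5) = 3; a(6) = 19; a(7) = 35; a(8) = 51; a(9) = 15; a(10) = 31; a(11) = 47; a(12) = 11; a(13) = 27; a(14) = 43.
Since a(14) = a(1) = 43, the sequence is eventually periodic: after a pre-period of length 1 it cycles with period 13.

13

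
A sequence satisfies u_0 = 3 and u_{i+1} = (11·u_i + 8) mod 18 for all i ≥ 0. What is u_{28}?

15

Listing terms: u_0 = 3,  u_1 = 5,  u_2 = 9,  u_3 = 17,  u_4 = 15,  u_5 = 11,  u_6 = 3.
The sequence repeats with period 6.
(28 - 0) mod 6 = 4, so u_{28} = u_4 = 15.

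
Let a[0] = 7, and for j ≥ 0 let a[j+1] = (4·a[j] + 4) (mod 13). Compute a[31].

a[0] = 7,  a[1] = 6,  a[2] = 2,  a[3] = 12,  a[4] = 0,  a[5] = 4,  a[6] = 7.
Since a[6] = a[0] = 7, the sequence is periodic with period 6.
So a[31] = a[0 + ((31-0) mod 6)] = a[1] = 6.

6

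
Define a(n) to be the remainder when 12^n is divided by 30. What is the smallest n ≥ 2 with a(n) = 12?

We have a(1) = 12, a(2) = 24, a(3) = 18, a(4) = 6, a(5) = 12.
The sequence repeats with period 4.
The value 12 next appears (with n ≥ 2) at a(5).

5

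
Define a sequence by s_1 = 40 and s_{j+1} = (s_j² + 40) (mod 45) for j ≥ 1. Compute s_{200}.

20

Computing terms: s_1 = 40; s_2 = 20; s_3 = 35; s_4 = 5; s_5 = 20.
Since s_5 = s_2 = 20, the sequence is eventually periodic: after a pre-period of length 1 it cycles with period 3.
For j ≥ 2, s_j depends only on (j - 2) mod 3. (200 - 2) mod 3 = 0, so s_{200} = s_2 = 20.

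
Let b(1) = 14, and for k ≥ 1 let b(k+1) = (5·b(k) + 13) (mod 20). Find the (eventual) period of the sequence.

4

Listing terms: b(1) = 14; b(2) = 3; b(3) = 8; b(4) = 13; b(5) = 18; b(6) = 3.
Since b(6) = b(2) = 3, the sequence is eventually periodic: after a pre-period of length 1 it cycles with period 4.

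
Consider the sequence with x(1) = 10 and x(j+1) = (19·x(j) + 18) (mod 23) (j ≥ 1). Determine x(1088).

17

x(1) = 10; x(2) = 1; x(3) = 14; x(4) = 8; x(5) = 9; x(6) = 5; x(7) = 21; x(8) = 3; x(9) = 6; x(10) = 17; x(11) = 19; x(12) = 11; x(13) = 20; x(14) = 7; x(15) = 13; x(16) = 12; x(17) = 16; x(18) = 0; x(19) = 18; x(20) = 15; x(21) = 4; x(22) = 2; x(23) = 10.
Since x(23) = x(1) = 10, the sequence is periodic with period 22.
So x(1088) = x(1 + ((1088-1) mod 22)) = x(10) = 17.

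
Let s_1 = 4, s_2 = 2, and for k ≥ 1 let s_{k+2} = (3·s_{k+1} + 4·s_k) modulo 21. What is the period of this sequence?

s_1 = 4; s_2 = 2; s_3 = 1; s_4 = 11; s_5 = 16; s_6 = 8; s_7 = 4; s_8 = 2.
The sequence repeats with period 6.

6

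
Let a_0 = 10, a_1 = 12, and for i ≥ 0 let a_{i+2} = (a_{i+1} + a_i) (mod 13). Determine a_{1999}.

We have a_0 = 10,  a_1 = 12,  a_2 = 9,  a_3 = 8,  a_4 = 4,  a_5 = 12,  a_6 = 3,  a_7 = 2,  a_8 = 5,  a_9 = 7,  a_{10} = 12,  a_{11} = 6,  a_{12} = 5,  a_{13} = 11,  a_{14} = 3,  a_{15} = 1,  a_{16} = 4,  a_{17} = 5,  a_{18} = 9,  a_{19} = 1,  a_{20} = 10,  a_{21} = 11,  a_{22} = 8,  a_{23} = 6,  a_{24} = 1,  a_{25} = 7,  a_{26} = 8,  a_{27} = 2,  a_{28} = 10,  a_{29} = 12.
Since (a_{28}, a_{29}) = (a_0, a_1) = (10, 12) (two consecutive terms determine the rest), the sequence is periodic with period 28.
(1999 - 0) mod 28 = 11, so a_{1999} = a_{11} = 6.

6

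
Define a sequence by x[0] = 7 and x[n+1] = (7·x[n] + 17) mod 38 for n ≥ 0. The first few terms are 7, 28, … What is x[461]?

Listing terms: x[0] = 7,  x[1] = 28,  x[2] = 23,  x[3] = 26,  x[4] = 9,  x[5] = 4,  x[6] = 7.
Since x[6] = x[0] = 7, the sequence is periodic with period 6.
So x[461] = x[0 + ((461-0) mod 6)] = x[5] = 4.

4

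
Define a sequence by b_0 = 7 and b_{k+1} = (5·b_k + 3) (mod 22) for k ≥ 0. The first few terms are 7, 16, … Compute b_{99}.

14

We have b_0 = 7, b_1 = 16, b_2 = 17, b_3 = 0, b_4 = 3, b_5 = 18, b_6 = 5, b_7 = 6, b_8 = 11, b_9 = 14, b_{10} = 7.
The sequence repeats with period 10.
(99 - 0) mod 10 = 9, so b_{99} = b_9 = 14.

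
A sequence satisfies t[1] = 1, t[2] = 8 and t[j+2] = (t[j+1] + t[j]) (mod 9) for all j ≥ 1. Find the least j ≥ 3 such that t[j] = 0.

3

We have t[1] = 1, t[2] = 8, t[3] = 0, t[4] = 8, t[5] = 8, t[6] = 7, t[7] = 6, t[8] = 4, t[9] = 1, t[10] = 5, t[11] = 6, t[12] = 2, t[13] = 8, t[14] = 1, t[15] = 0, t[16] = 1, t[17] = 1, t[18] = 2, t[19] = 3, t[20] = 5, t[21] = 8, t[22] = 4, t[23] = 3, t[24] = 7, t[25] = 1, t[26] = 8.
The sequence repeats with period 24.
The value 0 first appears (with j ≥ 3) at t[3].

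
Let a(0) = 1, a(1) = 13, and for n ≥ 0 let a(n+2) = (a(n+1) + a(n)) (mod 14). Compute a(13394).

0

We have a(0) = 1,  a(1) = 13,  a(2) = 0,  a(3) = 13,  a(4) = 13,  a(5) = 12,  a(6) = 11,  a(7) = 9,  a(8) = 6,  a(9) = 1,  a(10) = 7,  a(11) = 8,  a(12) = 1,  a(13) = 9,  a(14) = 10,  a(15) = 5,  a(16) = 1,  a(17) = 6,  a(18) = 7,  a(19) = 13,  a(20) = 6,  a(21) = 5,  a(22) = 11,  a(23) = 2,  a(24) = 13,  a(25) = 1,  a(26) = 0,  a(27) = 1,  a(28) = 1,  a(29) = 2,  a(30) = 3,  a(31) = 5,  a(32) = 8,  a(33) = 13,  a(34) = 7,  a(35) = 6,  a(36) = 13,  a(37) = 5,  a(38) = 4,  a(39) = 9,  a(40) = 13,  a(41) = 8,  a(42) = 7,  a(43) = 1,  a(44) = 8,  a(45) = 9,  a(46) = 3,  a(47) = 12,  a(48) = 1,  a(49) = 13.
The sequence repeats with period 48.
(13394 - 0) mod 48 = 2, so a(13394) = a(2) = 0.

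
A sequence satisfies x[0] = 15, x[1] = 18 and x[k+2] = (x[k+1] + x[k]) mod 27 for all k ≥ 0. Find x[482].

We have x[0] = 15,  x[1] = 18,  x[2] = 6,  x[3] = 24,  x[4] = 3,  x[5] = 0,  x[6] = 3,  x[7] = 3,  x[8] = 6,  x[9] = 9,  x[10] = 15,  x[11] = 24,  x[12] = 12,  x[13] = 9,  x[14] = 21,  x[15] = 3,  x[16] = 24,  x[17] = 0,  x[18] = 24,  x[19] = 24,  x[20] = 21,  x[21] = 18,  x[22] = 12,  x[23] = 3,  x[24] = 15,  x[25] = 18.
Since (x[24], x[25]) = (x[0], x[1]) = (15, 18) (two consecutive terms determine the rest), the sequence is periodic with period 24.
(482 - 0) mod 24 = 2, so x[482] = x[2] = 6.

6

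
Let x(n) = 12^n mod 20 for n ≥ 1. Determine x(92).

16

Listing terms: x(1) = 12,  x(2) = 4,  x(3) = 8,  x(4) = 16,  x(5) = 12.
The sequence repeats with period 4.
(92 - 1) mod 4 = 3, so x(92) = x(4) = 16.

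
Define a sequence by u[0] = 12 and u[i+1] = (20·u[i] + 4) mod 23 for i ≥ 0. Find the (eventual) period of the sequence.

22

Computing terms: u[0] = 12,  u[1] = 14,  u[2] = 8,  u[3] = 3,  u[4] = 18,  u[5] = 19,  u[6] = 16,  u[7] = 2,  u[8] = 21,  u[9] = 10,  u[10] = 20,  u[11] = 13,  u[12] = 11,  u[13] = 17,  u[14] = 22,  u[15] = 7,  u[16] = 6,  u[17] = 9,  u[18] = 0,  u[19] = 4,  u[20] = 15,  u[21] = 5,  u[22] = 12.
Since u[22] = u[0] = 12, the sequence is periodic with period 22.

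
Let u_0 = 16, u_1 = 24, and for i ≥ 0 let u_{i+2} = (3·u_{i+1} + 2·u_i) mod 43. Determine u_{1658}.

We have u_0 = 16; u_1 = 24; u_2 = 18; u_3 = 16; u_4 = 41; u_5 = 26; u_6 = 31; u_7 = 16; u_8 = 24.
The sequence repeats with period 7.
So u_{1658} = u_{0 + ((1658-0) mod 7)} = u_6 = 31.

31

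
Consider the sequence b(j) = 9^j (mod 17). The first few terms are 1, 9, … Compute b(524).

b(0) = 1; b(1) = 9; b(2) = 13; b(3) = 15; b(4) = 16; b(5) = 8; b(6) = 4; b(7) = 2; b(8) = 1.
Since b(8) = b(0) = 1, the sequence is periodic with period 8.
(524 - 0) mod 8 = 4, so b(524) = b(4) = 16.

16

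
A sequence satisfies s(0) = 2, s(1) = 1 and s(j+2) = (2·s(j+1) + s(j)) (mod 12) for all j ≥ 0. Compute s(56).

2

s(0) = 2; s(1) = 1; s(2) = 4; s(3) = 9; s(4) = 10; s(5) = 5; s(6) = 8; s(7) = 9; s(8) = 2; s(9) = 1.
The sequence repeats with period 8.
(56 - 0) mod 8 = 0, so s(56) = s(0) = 2.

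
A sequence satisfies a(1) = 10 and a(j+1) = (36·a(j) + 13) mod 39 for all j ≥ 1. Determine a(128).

Listing terms: a(1) = 10; a(2) = 22; a(3) = 25; a(4) = 16; a(5) = 4; a(6) = 1; a(7) = 10.
Since a(7) = a(1) = 10, the sequence is periodic with period 6.
So a(128) = a(1 + ((128-1) mod 6)) = a(2) = 22.

22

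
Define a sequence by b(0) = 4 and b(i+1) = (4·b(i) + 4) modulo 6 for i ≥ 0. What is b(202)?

Listing terms: b(0) = 4; b(1) = 2; b(2) = 0; b(3) = 4.
Since b(3) = b(0) = 4, the sequence is periodic with period 3.
(202 - 0) mod 3 = 1, so b(202) = b(1) = 2.

2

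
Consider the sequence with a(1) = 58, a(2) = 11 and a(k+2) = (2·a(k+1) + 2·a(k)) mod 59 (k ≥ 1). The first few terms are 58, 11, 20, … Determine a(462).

25

We have a(1) = 58; a(2) = 11; a(3) = 20; a(4) = 3; a(5) = 46; a(6) = 39; a(7) = 52; a(8) = 5; a(9) = 55; a(10) = 2; a(11) = 55; a(12) = 55; a(13) = 43; a(14) = 19; a(15) = 6; a(16) = 50; a(17) = 53; a(18) = 29; a(19) = 46; a(20) = 32; a(21) = 38; a(22) = 22; a(23) = 2; a(24) = 48; a(25) = 41; a(26) = 1; a(27) = 25; a(28) = 52; a(29) = 36; a(30) = 58; a(31) = 11.
The sequence repeats with period 29.
(462 - 1) mod 29 = 26, so a(462) = a(27) = 25.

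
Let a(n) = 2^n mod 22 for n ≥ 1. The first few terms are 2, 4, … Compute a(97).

18

We have a(1) = 2, a(2) = 4, a(3) = 8, a(4) = 16, a(5) = 10, a(6) = 20, a(7) = 18, a(8) = 14, a(9) = 6, a(10) = 12, a(11) = 2.
Since a(11) = a(1) = 2, the sequence is periodic with period 10.
(97 - 1) mod 10 = 6, so a(97) = a(7) = 18.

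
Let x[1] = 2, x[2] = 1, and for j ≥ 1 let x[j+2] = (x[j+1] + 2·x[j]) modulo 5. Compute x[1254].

1

Listing terms: x[1] = 2; x[2] = 1; x[3] = 0; x[4] = 2; x[5] = 2; x[6] = 1.
The sequence repeats with period 4.
So x[1254] = x[1 + ((1254-1) mod 4)] = x[2] = 1.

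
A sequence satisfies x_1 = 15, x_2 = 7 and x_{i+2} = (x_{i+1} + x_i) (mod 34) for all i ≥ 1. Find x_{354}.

14

We have x_1 = 15, x_2 = 7, x_3 = 22, x_4 = 29, x_5 = 17, x_6 = 12, x_7 = 29, x_8 = 7, x_9 = 2, x_{10} = 9, x_{11} = 11, x_{12} = 20, x_{13} = 31, x_{14} = 17, x_{15} = 14, x_{16} = 31, x_{17} = 11, x_{18} = 8, x_{19} = 19, x_{20} = 27, x_{21} = 12, x_{22} = 5, x_{23} = 17, x_{24} = 22, x_{25} = 5, x_{26} = 27, x_{27} = 32, x_{28} = 25, x_{29} = 23, x_{30} = 14, x_{31} = 3, x_{32} = 17, x_{33} = 20, x_{34} = 3, x_{35} = 23, x_{36} = 26, x_{37} = 15, x_{38} = 7.
Since (x_{37}, x_{38}) = (x_1, x_2) = (15, 7) (two consecutive terms determine the rest), the sequence is periodic with period 36.
So x_{354} = x_{1 + ((354-1) mod 36)} = x_{30} = 14.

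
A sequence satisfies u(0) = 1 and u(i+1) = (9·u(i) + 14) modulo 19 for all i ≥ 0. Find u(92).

u(0) = 1; u(1) = 4; u(2) = 12; u(3) = 8; u(4) = 10; u(5) = 9; u(6) = 0; u(7) = 14; u(8) = 7; u(9) = 1.
Since u(9) = u(0) = 1, the sequence is periodic with period 9.
(92 - 0) mod 9 = 2, so u(92) = u(2) = 12.

12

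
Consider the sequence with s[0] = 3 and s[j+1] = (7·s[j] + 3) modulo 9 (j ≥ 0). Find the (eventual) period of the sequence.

3

We have s[0] = 3, s[1] = 6, s[2] = 0, s[3] = 3.
The sequence repeats with period 3.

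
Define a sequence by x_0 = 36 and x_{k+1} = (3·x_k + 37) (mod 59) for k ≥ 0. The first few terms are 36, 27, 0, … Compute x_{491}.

Listing terms: x_0 = 36,  x_1 = 27,  x_2 = 0,  x_3 = 37,  x_4 = 30,  x_5 = 9,  x_6 = 5,  x_7 = 52,  x_8 = 16,  x_9 = 26,  x_{10} = 56,  x_{11} = 28,  x_{12} = 3,  x_{13} = 46,  x_{14} = 57,  x_{15} = 31,  x_{16} = 12,  x_{17} = 14,  x_{18} = 20,  x_{19} = 38,  x_{20} = 33,  x_{21} = 18,  x_{22} = 32,  x_{23} = 15,  x_{24} = 23,  x_{25} = 47,  x_{26} = 1,  x_{27} = 40,  x_{28} = 39,  x_{29} = 36.
Since x_{29} = x_0 = 36, the sequence is periodic with period 29.
(491 - 0) mod 29 = 27, so x_{491} = x_{27} = 40.

40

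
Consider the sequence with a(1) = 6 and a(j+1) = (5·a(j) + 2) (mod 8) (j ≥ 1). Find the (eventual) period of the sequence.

4

Computing terms: a(1) = 6,  a(2) = 0,  a(3) = 2,  a(4) = 4,  a(5) = 6.
The sequence repeats with period 4.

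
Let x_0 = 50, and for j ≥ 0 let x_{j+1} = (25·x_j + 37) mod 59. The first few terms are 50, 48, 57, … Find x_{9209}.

Computing terms: x_0 = 50; x_1 = 48; x_2 = 57; x_3 = 46; x_4 = 7; x_5 = 35; x_6 = 27; x_7 = 4; x_8 = 19; x_9 = 40; x_{10} = 34; x_{11} = 2; x_{12} = 28; x_{13} = 29; x_{14} = 54; x_{15} = 30; x_{16} = 20; x_{17} = 6; x_{18} = 10; x_{19} = 51; x_{20} = 14; x_{21} = 33; x_{22} = 36; x_{23} = 52; x_{24} = 39; x_{25} = 9; x_{26} = 26; x_{27} = 38; x_{28} = 43; x_{29} = 50.
The sequence repeats with period 29.
(9209 - 0) mod 29 = 16, so x_{9209} = x_{16} = 20.

20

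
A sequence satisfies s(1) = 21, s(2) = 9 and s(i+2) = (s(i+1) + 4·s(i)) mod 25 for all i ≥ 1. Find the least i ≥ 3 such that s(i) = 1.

5

Computing terms: s(1) = 21; s(2) = 9; s(3) = 18; s(4) = 4; s(5) = 1; s(6) = 17; s(7) = 21; s(8) = 14; s(9) = 23; s(10) = 4; s(11) = 21; s(12) = 12; s(13) = 21; s(14) = 19; s(15) = 3; s(16) = 4; s(17) = 16; s(18) = 7; s(19) = 21; s(20) = 24; s(21) = 8; s(22) = 4; s(23) = 11; s(24) = 2; s(25) = 21; s(26) = 4; s(27) = 13; s(28) = 4; s(29) = 6; s(30) = 22; s(31) = 21; s(32) = 9.
The sequence repeats with period 30.
The value 1 first appears (with i ≥ 3) at s(5).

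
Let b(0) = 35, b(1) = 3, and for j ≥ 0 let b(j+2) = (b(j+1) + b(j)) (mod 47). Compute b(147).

b(0) = 35; b(1) = 3; b(2) = 38; b(3) = 41; b(4) = 32; b(5) = 26; b(6) = 11; b(7) = 37; b(8) = 1; b(9) = 38; b(10) = 39; b(11) = 30; b(12) = 22; b(13) = 5; b(14) = 27; b(15) = 32; b(16) = 12; b(17) = 44; b(18) = 9; b(19) = 6; b(20) = 15; b(21) = 21; b(22) = 36; b(23) = 10; b(24) = 46; b(25) = 9; b(26) = 8; b(27) = 17; b(28) = 25; b(29) = 42; b(30) = 20; b(31) = 15; b(32) = 35; b(33) = 3.
The sequence repeats with period 32.
So b(147) = b(0 + ((147-0) mod 32)) = b(19) = 6.

6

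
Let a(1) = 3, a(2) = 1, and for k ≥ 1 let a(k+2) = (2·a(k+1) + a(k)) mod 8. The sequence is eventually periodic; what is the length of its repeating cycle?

We have a(1) = 3; a(2) = 1; a(3) = 5; a(4) = 3; a(5) = 3; a(6) = 1.
The sequence repeats with period 4.

4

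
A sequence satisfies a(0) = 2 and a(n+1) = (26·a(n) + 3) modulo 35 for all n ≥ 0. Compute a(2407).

a(0) = 2,  a(1) = 20,  a(2) = 33,  a(3) = 21,  a(4) = 24,  a(5) = 32,  a(6) = 30,  a(7) = 13,  a(8) = 26,  a(9) = 14,  a(10) = 17,  a(11) = 25,  a(12) = 23,  a(13) = 6,  a(14) = 19,  a(15) = 7,  a(16) = 10,  a(17) = 18,  a(18) = 16,  a(19) = 34,  a(20) = 12,  a(21) = 0,  a(22) = 3,  a(23) = 11,  a(24) = 9,  a(25) = 27,  a(26) = 5,  a(27) = 28,  a(28) = 31,  a(29) = 4,  a(30) = 2.
Since a(30) = a(0) = 2, the sequence is periodic with period 30.
So a(2407) = a(0 + ((2407-0) mod 30)) = a(7) = 13.

13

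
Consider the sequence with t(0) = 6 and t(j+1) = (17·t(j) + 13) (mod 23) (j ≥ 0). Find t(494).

2

We have t(0) = 6, t(1) = 0, t(2) = 13, t(3) = 4, t(4) = 12, t(5) = 10, t(6) = 22, t(7) = 19, t(8) = 14, t(9) = 21, t(10) = 2, t(11) = 1, t(12) = 7, t(13) = 17, t(14) = 3, t(15) = 18, t(16) = 20, t(17) = 8, t(18) = 11, t(19) = 16, t(20) = 9, t(21) = 5, t(22) = 6.
The sequence repeats with period 22.
So t(494) = t(0 + ((494-0) mod 22)) = t(10) = 2.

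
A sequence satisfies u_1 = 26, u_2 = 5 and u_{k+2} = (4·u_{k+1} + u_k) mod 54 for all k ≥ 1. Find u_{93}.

Computing terms: u_1 = 26,  u_2 = 5,  u_3 = 46,  u_4 = 27,  u_5 = 46,  u_6 = 49,  u_7 = 26,  u_8 = 45,  u_9 = 44,  u_{10} = 5,  u_{11} = 10,  u_{12} = 45,  u_{13} = 28,  u_{14} = 49,  u_{15} = 8,  u_{16} = 27,  u_{17} = 8,  u_{18} = 5,  u_{19} = 28,  u_{20} = 9,  u_{21} = 10,  u_{22} = 49,  u_{23} = 44,  u_{24} = 9,  u_{25} = 26,  u_{26} = 5.
Since (u_{25}, u_{26}) = (u_1, u_2) = (26, 5) (two consecutive terms determine the rest), the sequence is periodic with period 24.
(93 - 1) mod 24 = 20, so u_{93} = u_{21} = 10.

10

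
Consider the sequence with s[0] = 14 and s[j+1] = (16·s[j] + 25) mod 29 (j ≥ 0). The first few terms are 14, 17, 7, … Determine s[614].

Listing terms: s[0] = 14; s[1] = 17; s[2] = 7; s[3] = 21; s[4] = 13; s[5] = 1; s[6] = 12; s[7] = 14.
The sequence repeats with period 7.
So s[614] = s[0 + ((614-0) mod 7)] = s[5] = 1.

1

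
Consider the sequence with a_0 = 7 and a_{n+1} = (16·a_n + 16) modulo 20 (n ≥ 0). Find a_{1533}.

0

Listing terms: a_0 = 7,  a_1 = 8,  a_2 = 4,  a_3 = 0,  a_4 = 16,  a_5 = 12,  a_6 = 8.
Since a_6 = a_1 = 8, the sequence is eventually periodic: after a pre-period of length 1 it cycles with period 5.
For n ≥ 1, a_n depends only on (n - 1) mod 5. (1533 - 1) mod 5 = 2, so a_{1533} = a_3 = 0.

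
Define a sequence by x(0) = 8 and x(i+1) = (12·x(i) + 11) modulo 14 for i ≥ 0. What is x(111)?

Computing terms: x(0) = 8,  x(1) = 9,  x(2) = 7,  x(3) = 11,  x(4) = 3,  x(5) = 5,  x(6) = 1,  x(7) = 9.
Since x(7) = x(1) = 9, the sequence is eventually periodic: after a pre-period of length 1 it cycles with period 6.
For i ≥ 1, x(i) depends only on (i - 1) mod 6. (111 - 1) mod 6 = 2, so x(111) = x(3) = 11.

11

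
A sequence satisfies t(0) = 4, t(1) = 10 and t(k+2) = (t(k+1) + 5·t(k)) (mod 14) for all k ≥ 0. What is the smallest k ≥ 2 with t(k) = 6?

4

We have t(0) = 4, t(1) = 10, t(2) = 2, t(3) = 10, t(4) = 6, t(5) = 0, t(6) = 2, t(7) = 2, t(8) = 12, t(9) = 8, t(10) = 12, t(11) = 10, t(12) = 0, t(13) = 8, t(14) = 8, t(15) = 6, t(16) = 4, t(17) = 6, t(18) = 12, t(19) = 0, t(20) = 4, t(21) = 4, t(22) = 10.
The sequence repeats with period 21.
The value 6 first appears (with k ≥ 2) at t(4).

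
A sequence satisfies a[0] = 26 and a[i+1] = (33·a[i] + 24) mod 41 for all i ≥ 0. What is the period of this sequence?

Computing terms: a[0] = 26, a[1] = 21, a[2] = 20, a[3] = 28, a[4] = 5, a[5] = 25, a[6] = 29, a[7] = 38, a[8] = 7, a[9] = 9, a[10] = 34, a[11] = 39, a[12] = 40, a[13] = 32, a[14] = 14, a[15] = 35, a[16] = 31, a[17] = 22, a[18] = 12, a[19] = 10, a[20] = 26.
The sequence repeats with period 20.

20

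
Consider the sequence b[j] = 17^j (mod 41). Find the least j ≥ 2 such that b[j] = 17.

41

Computing terms: b[1] = 17, b[2] = 2, b[3] = 34, b[4] = 4, b[5] = 27, b[6] = 8, b[7] = 13, b[8] = 16, b[9] = 26, b[10] = 32, b[11] = 11, b[12] = 23, b[13] = 22, b[14] = 5, b[15] = 3, b[16] = 10, b[17] = 6, b[18] = 20, b[19] = 12, b[20] = 40, b[21] = 24, b[22] = 39, b[23] = 7, b[24] = 37, b[25] = 14, b[26] = 33, b[27] = 28, b[28] = 25, b[29] = 15, b[30] = 9, b[31] = 30, b[32] = 18, b[33] = 19, b[34] = 36, b[35] = 38, b[36] = 31, b[37] = 35, b[38] = 21, b[39] = 29, b[40] = 1, b[41] = 17.
The sequence repeats with period 40.
The value 17 next appears (with j ≥ 2) at b[41].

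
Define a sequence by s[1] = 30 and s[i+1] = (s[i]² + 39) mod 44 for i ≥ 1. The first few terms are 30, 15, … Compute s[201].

32

Listing terms: s[1] = 30; s[2] = 15; s[3] = 0; s[4] = 39; s[5] = 20; s[6] = 43; s[7] = 40; s[8] = 11; s[9] = 28; s[10] = 31; s[11] = 32; s[12] = 7; s[13] = 0.
Since s[13] = s[3] = 0, the sequence is eventually periodic: after a pre-period of length 2 it cycles with period 10.
For i ≥ 3, s[i] depends only on (i - 3) mod 10. (201 - 3) mod 10 = 8, so s[201] = s[11] = 32.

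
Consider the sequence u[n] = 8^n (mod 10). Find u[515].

2

Computing terms: u[0] = 1; u[1] = 8; u[2] = 4; u[3] = 2; u[4] = 6; u[5] = 8.
Since u[5] = u[1] = 8, the sequence is eventually periodic: after a pre-period of length 1 it cycles with period 4.
For n ≥ 1, u[n] depends only on (n - 1) mod 4. (515 - 1) mod 4 = 2, so u[515] = u[3] = 2.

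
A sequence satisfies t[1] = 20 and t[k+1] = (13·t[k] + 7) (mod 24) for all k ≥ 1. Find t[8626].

11

Computing terms: t[1] = 20,  t[2] = 3,  t[3] = 22,  t[4] = 5,  t[5] = 0,  t[6] = 7,  t[7] = 2,  t[8] = 9,  t[9] = 4,  t[10] = 11,  t[11] = 6,  t[12] = 13,  t[13] = 8,  t[14] = 15,  t[15] = 10,  t[16] = 17,  t[17] = 12,  t[18] = 19,  t[19] = 14,  t[20] = 21,  t[21] = 16,  t[22] = 23,  t[23] = 18,  t[24] = 1,  t[25] = 20.
Since t[25] = t[1] = 20, the sequence is periodic with period 24.
(8626 - 1) mod 24 = 9, so t[8626] = t[10] = 11.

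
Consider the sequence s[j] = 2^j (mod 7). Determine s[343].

2

We have s[1] = 2,  s[2] = 4,  s[3] = 1,  s[4] = 2.
Since s[4] = s[1] = 2, the sequence is periodic with period 3.
(343 - 1) mod 3 = 0, so s[343] = s[1] = 2.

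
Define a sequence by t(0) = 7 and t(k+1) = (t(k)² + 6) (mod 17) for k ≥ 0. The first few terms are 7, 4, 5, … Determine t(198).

14

Listing terms: t(0) = 7,  t(1) = 4,  t(2) = 5,  t(3) = 14,  t(4) = 15,  t(5) = 10,  t(6) = 4.
Since t(6) = t(1) = 4, the sequence is eventually periodic: after a pre-period of length 1 it cycles with period 5.
For k ≥ 1, t(k) depends only on (k - 1) mod 5. (198 - 1) mod 5 = 2, so t(198) = t(3) = 14.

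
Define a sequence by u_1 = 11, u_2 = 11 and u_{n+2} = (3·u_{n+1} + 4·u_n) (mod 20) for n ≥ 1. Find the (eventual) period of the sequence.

u_1 = 11,  u_2 = 11,  u_3 = 17,  u_4 = 15,  u_5 = 13,  u_6 = 19,  u_7 = 9,  u_8 = 3,  u_9 = 5,  u_{10} = 7,  u_{11} = 1,  u_{12} = 11,  u_{13} = 17.
Since (u_{12}, u_{13}) = (u_2, u_3) = (11, 17) (two consecutive terms determine the rest), the sequence is eventually periodic: after a pre-period of length 1 it cycles with period 10.

10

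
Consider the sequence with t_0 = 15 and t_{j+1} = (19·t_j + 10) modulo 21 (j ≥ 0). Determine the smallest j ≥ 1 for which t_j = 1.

Listing terms: t_0 = 15, t_1 = 1, t_2 = 8, t_3 = 15.
Since t_3 = t_0 = 15, the sequence is periodic with period 3.
The value 1 first appears (with j ≥ 1) at t_1.

1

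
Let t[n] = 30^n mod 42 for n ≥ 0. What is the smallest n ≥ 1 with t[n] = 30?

Computing terms: t[0] = 1; t[1] = 30; t[2] = 18; t[3] = 36; t[4] = 30.
Since t[4] = t[1] = 30, the sequence is eventually periodic: after a pre-period of length 1 it cycles with period 3.
The value 30 first appears (with n ≥ 1) at t[1].

1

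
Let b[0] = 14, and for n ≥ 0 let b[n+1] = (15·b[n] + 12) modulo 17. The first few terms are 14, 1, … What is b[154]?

10

b[0] = 14; b[1] = 1; b[2] = 10; b[3] = 9; b[4] = 11; b[5] = 7; b[6] = 15; b[7] = 16; b[8] = 14.
Since b[8] = b[0] = 14, the sequence is periodic with period 8.
(154 - 0) mod 8 = 2, so b[154] = b[2] = 10.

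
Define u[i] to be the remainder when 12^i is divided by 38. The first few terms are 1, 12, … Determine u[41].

u[0] = 1, u[1] = 12, u[2] = 30, u[3] = 18, u[4] = 26, u[5] = 8, u[6] = 20, u[7] = 12.
Since u[7] = u[1] = 12, the sequence is eventually periodic: after a pre-period of length 1 it cycles with period 6.
For i ≥ 1, u[i] depends only on (i - 1) mod 6. (41 - 1) mod 6 = 4, so u[41] = u[5] = 8.

8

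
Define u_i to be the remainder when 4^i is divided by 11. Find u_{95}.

1

Listing terms: u_0 = 1; u_1 = 4; u_2 = 5; u_3 = 9; u_4 = 3; u_5 = 1.
Since u_5 = u_0 = 1, the sequence is periodic with period 5.
(95 - 0) mod 5 = 0, so u_{95} = u_0 = 1.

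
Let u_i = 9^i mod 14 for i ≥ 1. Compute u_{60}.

1

u_1 = 9; u_2 = 11; u_3 = 1; u_4 = 9.
Since u_4 = u_1 = 9, the sequence is periodic with period 3.
So u_{60} = u_{1 + ((60-1) mod 3)} = u_3 = 1.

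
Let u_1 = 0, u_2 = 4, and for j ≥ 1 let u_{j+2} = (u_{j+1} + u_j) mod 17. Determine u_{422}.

16

Computing terms: u_1 = 0,  u_2 = 4,  u_3 = 4,  u_4 = 8,  u_5 = 12,  u_6 = 3,  u_7 = 15,  u_8 = 1,  u_9 = 16,  u_{10} = 0,  u_{11} = 16,  u_{12} = 16,  u_{13} = 15,  u_{14} = 14,  u_{15} = 12,  u_{16} = 9,  u_{17} = 4,  u_{18} = 13,  u_{19} = 0,  u_{20} = 13,  u_{21} = 13,  u_{22} = 9,  u_{23} = 5,  u_{24} = 14,  u_{25} = 2,  u_{26} = 16,  u_{27} = 1,  u_{28} = 0,  u_{29} = 1,  u_{30} = 1,  u_{31} = 2,  u_{32} = 3,  u_{33} = 5,  u_{34} = 8,  u_{35} = 13,  u_{36} = 4,  u_{37} = 0,  u_{38} = 4.
The sequence repeats with period 36.
So u_{422} = u_{1 + ((422-1) mod 36)} = u_{26} = 16.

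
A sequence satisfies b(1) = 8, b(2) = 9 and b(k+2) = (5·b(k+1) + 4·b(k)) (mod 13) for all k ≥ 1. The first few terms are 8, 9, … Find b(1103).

b(1) = 8; b(2) = 9; b(3) = 12; b(4) = 5; b(5) = 8; b(6) = 8; b(7) = 7; b(8) = 2; b(9) = 12; b(10) = 3; b(11) = 11; b(12) = 2; b(13) = 2; b(14) = 5; b(15) = 7; b(16) = 3; b(17) = 4; b(18) = 6; b(19) = 7; b(20) = 7; b(21) = 11; b(22) = 5; b(23) = 4; b(24) = 1; b(25) = 8; b(26) = 5; b(27) = 5; b(28) = 6; b(29) = 11; b(30) = 1; b(31) = 10; b(32) = 2; b(33) = 11; b(34) = 11; b(35) = 8; b(36) = 6; b(37) = 10; b(38) = 9; b(39) = 7; b(40) = 6; b(41) = 6; b(42) = 2; b(43) = 8; b(44) = 9.
The sequence repeats with period 42.
So b(1103) = b(1 + ((1103-1) mod 42)) = b(11) = 11.

11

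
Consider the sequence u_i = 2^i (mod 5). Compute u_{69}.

Listing terms: u_1 = 2,  u_2 = 4,  u_3 = 3,  u_4 = 1,  u_5 = 2.
The sequence repeats with period 4.
(69 - 1) mod 4 = 0, so u_{69} = u_1 = 2.

2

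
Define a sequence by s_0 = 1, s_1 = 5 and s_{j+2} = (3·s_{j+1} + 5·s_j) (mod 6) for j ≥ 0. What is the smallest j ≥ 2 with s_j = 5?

6

s_0 = 1, s_1 = 5, s_2 = 2, s_3 = 1, s_4 = 1, s_5 = 2, s_6 = 5, s_7 = 1, s_8 = 4, s_9 = 5, s_{10} = 5, s_{11} = 4, s_{12} = 1, s_{13} = 5.
Since (s_{12}, s_{13}) = (s_0, s_1) = (1, 5) (two consecutive terms determine the rest), the sequence is periodic with period 12.
The value 5 first appears (with j ≥ 2) at s_6.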